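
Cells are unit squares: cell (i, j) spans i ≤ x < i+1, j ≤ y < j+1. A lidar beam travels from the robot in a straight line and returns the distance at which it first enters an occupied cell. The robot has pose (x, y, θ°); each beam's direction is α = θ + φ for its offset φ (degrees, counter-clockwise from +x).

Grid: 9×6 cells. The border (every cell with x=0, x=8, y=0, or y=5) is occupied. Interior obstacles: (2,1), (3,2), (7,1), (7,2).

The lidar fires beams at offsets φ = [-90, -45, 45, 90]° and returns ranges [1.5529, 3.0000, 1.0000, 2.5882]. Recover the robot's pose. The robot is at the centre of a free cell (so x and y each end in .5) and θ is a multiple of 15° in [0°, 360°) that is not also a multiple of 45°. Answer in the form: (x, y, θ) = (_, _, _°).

Enumerate (i+0.5, j+0.5, θ) over the 24 free cells and 16 admissible headings. For each, cast all 4 beams and compare to the given ranges.
  (7.5, 4.5, 195°): beam 1 = 0.5176 ≠ 1.5529 ✗
  (3.5, 3.5, 255°): beam 1 = 2.5882 ≠ 1.5529 ✗
  (4.5, 4.5, 300°): beam 1 = 4.0415 ≠ 1.5529 ✗
  (6.5, 1.5, 105°): beam 1 = 0.5176 ≠ 1.5529 ✗
  (4.5, 1.5, 120°): beam 1 = 2.8868 ≠ 1.5529 ✗
  …
  (4.5, 3.5, 195°): r_1=1.5529, r_2=3.0000, r_3=1.0000, r_4=2.5882 — all match ✓
Only this pose fits every beam.

(x, y, θ) = (4.5, 3.5, 195°)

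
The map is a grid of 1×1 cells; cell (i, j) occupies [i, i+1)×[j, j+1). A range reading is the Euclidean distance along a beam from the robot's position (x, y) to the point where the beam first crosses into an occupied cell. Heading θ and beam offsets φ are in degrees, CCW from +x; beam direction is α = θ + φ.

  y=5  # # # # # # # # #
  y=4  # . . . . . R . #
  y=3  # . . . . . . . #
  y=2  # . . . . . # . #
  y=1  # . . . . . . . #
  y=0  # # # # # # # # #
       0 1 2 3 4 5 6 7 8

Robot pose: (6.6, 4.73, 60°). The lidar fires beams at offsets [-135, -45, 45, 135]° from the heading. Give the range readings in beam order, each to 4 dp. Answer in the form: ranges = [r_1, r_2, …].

beam 1: φ=-135°, α=285°
  cosα=0.2588 sinα=-0.9659 | (6,4) | tMaxX 1.5455 tMaxY 0.7558 | tΔX 3.8637 tΔY 1.0353
    t=0.7558 [y] (6,3)
    t=1.5455 [x] (7,3)
    t=1.7910 [y] (7,2)
    t=2.8263 [y] (7,1)
    t=3.8616 [y] (7,0) — stop
  → r_1 = 3.8616
beam 2: φ=-45°, α=15°
  cosα=0.9659 sinα=0.2588 | (6,4) | tMaxX 0.4141 tMaxY 1.0432 | tΔX 1.0353 tΔY 3.8637
    t=0.4141 [x] (7,4)
    t=1.0432 [y] (7,5) — stop
  → r_2 = 1.0432
beam 3: φ=45°, α=105°
  cosα=-0.2588 sinα=0.9659 | (6,4) | tMaxX 2.3182 tMaxY 0.2795 | tΔX 3.8637 tΔY 1.0353
    t=0.2795 [y] (6,5) — stop
  → r_3 = 0.2795
beam 4: φ=135°, α=195°
  cosα=-0.9659 sinα=-0.2588 | (6,4) | tMaxX 0.6212 tMaxY 2.8205 | tΔX 1.0353 tΔY 3.8637
    t=0.6212 [x] (5,4)
    t=1.6564 [x] (4,4)
    t=2.6917 [x] (3,4)
    t=2.8205 [y] (3,3)
    t=3.7270 [x] (2,3)
    t=4.7623 [x] (1,3)
    t=5.7975 [x] (0,3) — stop
  → r_4 = 5.7975

ranges = [3.8616, 1.0432, 0.2795, 5.7975]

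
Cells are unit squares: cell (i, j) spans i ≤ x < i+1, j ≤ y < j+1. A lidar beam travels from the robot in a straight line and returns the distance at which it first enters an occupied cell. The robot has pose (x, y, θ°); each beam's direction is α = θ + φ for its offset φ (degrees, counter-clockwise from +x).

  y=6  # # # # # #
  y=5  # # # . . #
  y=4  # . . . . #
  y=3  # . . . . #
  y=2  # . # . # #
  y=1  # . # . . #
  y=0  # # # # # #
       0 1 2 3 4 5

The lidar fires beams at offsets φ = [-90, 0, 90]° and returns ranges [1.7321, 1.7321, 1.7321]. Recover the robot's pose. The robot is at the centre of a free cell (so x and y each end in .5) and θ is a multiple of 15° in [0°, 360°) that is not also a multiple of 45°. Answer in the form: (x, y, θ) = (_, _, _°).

(x, y, θ) = (3.5, 4.5, 330°)

Candidates: 15 free-cell centres × 16 headings = 240 poses. Raycast each; keep the one whose scan matches to 4 dp.
  (3.5, 4.5, 15°): beam 1 = 1.9319 ≠ 1.7321 ✗
  (3.5, 3.5, 105°): beam 1 = 1.5529 ≠ 1.7321 ✗
  (2.5, 3.5, 60°): beam 2 = 2.8868 ≠ 1.7321 ✗
  (4.5, 1.5, 30°): beam 1 = 0.5774 ≠ 1.7321 ✗
  (3.5, 1.5, 60°): beam 1 = 1.0000 ≠ 1.7321 ✗
  …
  (3.5, 4.5, 330°): r_1=1.7321, r_2=1.7321, r_3=1.7321 — all match ✓
Only this pose fits every beam.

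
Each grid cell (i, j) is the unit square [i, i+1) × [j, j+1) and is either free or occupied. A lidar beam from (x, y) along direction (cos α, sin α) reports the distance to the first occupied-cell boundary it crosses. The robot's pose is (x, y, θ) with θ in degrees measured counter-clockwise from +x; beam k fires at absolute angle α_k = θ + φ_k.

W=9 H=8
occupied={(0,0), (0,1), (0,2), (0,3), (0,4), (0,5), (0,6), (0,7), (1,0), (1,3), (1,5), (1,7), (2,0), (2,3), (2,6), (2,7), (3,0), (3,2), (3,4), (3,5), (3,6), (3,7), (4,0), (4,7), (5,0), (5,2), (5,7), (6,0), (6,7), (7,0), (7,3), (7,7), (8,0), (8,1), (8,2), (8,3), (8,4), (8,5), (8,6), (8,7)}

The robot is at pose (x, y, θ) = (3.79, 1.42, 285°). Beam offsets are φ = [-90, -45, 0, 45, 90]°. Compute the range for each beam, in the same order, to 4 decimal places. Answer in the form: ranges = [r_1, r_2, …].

ranges = [1.6228, 0.4850, 0.4348, 0.8400, 2.2409]

beam 1: φ=-90°, α=195°
  d=(-0.9659,-0.2588)  start (3,1)  tX=0.8179 tY=1.6228  stride 1/|dx|=1.0353 1/|dy|=3.8637
    cross x-line → (2,1), t=0.8179
    cross y-line → (2,0), t=1.6228 (wall)
  → r_1 = 1.6228
beam 2: φ=-45°, α=240°
  d=(-0.5000,-0.8660)  start (3,1)  tX=1.5800 tY=0.4850  stride 1/|dx|=2.0000 1/|dy|=1.1547
    cross y-line → (3,0), t=0.4850 (wall)
  → r_2 = 0.4850
beam 3: φ=0°, α=285°
  d=(0.2588,-0.9659)  start (3,1)  tX=0.8114 tY=0.4348  stride 1/|dx|=3.8637 1/|dy|=1.0353
    cross y-line → (3,0), t=0.4348 (wall)
  → r_3 = 0.4348
beam 4: φ=45°, α=330°
  d=(0.8660,-0.5000)  start (3,1)  tX=0.2425 tY=0.8400  stride 1/|dx|=1.1547 1/|dy|=2.0000
    cross x-line → (4,1), t=0.2425
    cross y-line → (4,0), t=0.8400 (wall)
  → r_4 = 0.8400
beam 5: φ=90°, α=15°
  d=(0.9659,0.2588)  start (3,1)  tX=0.2174 tY=2.2409  stride 1/|dx|=1.0353 1/|dy|=3.8637
    cross x-line → (4,1), t=0.2174
    cross x-line → (5,1), t=1.2527
    cross y-line → (5,2), t=2.2409 (wall)
  → r_5 = 2.2409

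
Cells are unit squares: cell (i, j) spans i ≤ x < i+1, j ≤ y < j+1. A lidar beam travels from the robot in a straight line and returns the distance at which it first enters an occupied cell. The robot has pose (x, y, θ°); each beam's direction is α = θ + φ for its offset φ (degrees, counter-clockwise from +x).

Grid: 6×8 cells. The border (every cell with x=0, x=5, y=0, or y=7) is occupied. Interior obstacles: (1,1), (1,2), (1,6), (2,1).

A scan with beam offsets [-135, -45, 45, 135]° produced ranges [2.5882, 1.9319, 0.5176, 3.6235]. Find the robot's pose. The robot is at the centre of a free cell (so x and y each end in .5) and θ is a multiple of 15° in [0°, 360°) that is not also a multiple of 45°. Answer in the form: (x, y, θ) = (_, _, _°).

Candidates: 20 free-cell centres × 16 headings = 320 poses. Raycast each; keep the one whose scan matches to 4 dp.
  (1.5, 4.5, 75°): beam 1 = 2.8868 ≠ 2.5882 ✗
  (4.5, 2.5, 30°): beam 1 = 1.5529 ≠ 2.5882 ✗
  (3.5, 6.5, 195°): beam 1 = 0.5774 ≠ 2.5882 ✗
  …
  (4.5, 3.5, 330°): r_1=2.5882, r_2=1.9319, r_3=0.5176, r_4=3.6235 — all match ✓
No second candidate reproduces the full scan.

(x, y, θ) = (4.5, 3.5, 330°)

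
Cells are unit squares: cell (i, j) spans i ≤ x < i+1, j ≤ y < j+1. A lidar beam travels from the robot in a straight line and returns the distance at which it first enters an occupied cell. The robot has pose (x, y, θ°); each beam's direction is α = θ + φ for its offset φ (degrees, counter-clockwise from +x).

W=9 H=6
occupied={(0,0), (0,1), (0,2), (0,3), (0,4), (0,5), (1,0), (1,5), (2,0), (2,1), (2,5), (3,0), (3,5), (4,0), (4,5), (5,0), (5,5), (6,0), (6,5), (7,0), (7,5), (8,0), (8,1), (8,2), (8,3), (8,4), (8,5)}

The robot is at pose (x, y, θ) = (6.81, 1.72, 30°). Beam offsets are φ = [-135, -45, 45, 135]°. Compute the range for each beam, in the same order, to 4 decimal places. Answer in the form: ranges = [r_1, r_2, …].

beam 1: φ=-135°, α=255°
  cosα=-0.2588 sinα=-0.9659 | (6,1) | tMaxX 3.1296 tMaxY 0.7454 | tΔX 3.8637 tΔY 1.0353
    t=0.7454 [y] (6,0) — stop
  → r_1 = 0.7454
beam 2: φ=-45°, α=345°
  cosα=0.9659 sinα=-0.2588 | (6,1) | tMaxX 0.1967 tMaxY 2.7819 | tΔX 1.0353 tΔY 3.8637
    t=0.1967 [x] (7,1)
    t=1.2320 [x] (8,1) — stop
  → r_2 = 1.2320
beam 3: φ=45°, α=75°
  cosα=0.2588 sinα=0.9659 | (6,1) | tMaxX 0.7341 tMaxY 0.2899 | tΔX 3.8637 tΔY 1.0353
    t=0.2899 [y] (6,2)
    t=0.7341 [x] (7,2)
    t=1.3252 [y] (7,3)
    t=2.3604 [y] (7,4)
    t=3.3957 [y] (7,5) — stop
  → r_3 = 3.3957
beam 4: φ=135°, α=165°
  cosα=-0.9659 sinα=0.2588 | (6,1) | tMaxX 0.8386 tMaxY 1.0818 | tΔX 1.0353 tΔY 3.8637
    t=0.8386 [x] (5,1)
    t=1.0818 [y] (5,2)
    t=1.8738 [x] (4,2)
    t=2.9091 [x] (3,2)
    t=3.9444 [x] (2,2)
    t=4.9455 [y] (2,3)
    t=4.9797 [x] (1,3)
    t=6.0150 [x] (0,3) — stop
  → r_4 = 6.0150

ranges = [0.7454, 1.2320, 3.3957, 6.0150]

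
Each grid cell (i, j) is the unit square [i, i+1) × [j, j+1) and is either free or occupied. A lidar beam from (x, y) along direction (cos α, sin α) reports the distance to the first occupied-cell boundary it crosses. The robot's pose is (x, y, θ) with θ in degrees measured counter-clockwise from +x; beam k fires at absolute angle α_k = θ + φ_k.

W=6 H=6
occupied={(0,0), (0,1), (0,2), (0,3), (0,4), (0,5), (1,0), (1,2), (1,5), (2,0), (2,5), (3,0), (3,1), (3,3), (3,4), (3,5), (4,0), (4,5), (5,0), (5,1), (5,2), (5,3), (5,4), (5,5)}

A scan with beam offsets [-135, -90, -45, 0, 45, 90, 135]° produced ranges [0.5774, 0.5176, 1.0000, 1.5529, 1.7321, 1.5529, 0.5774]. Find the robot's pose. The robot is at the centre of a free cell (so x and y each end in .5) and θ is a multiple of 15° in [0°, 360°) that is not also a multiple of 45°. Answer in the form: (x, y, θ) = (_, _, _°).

(x, y, θ) = (1.5, 4.5, 285°)

The pose lattice has 12·16 = 192 candidates. Test each by forward raycasting.
  (2.5, 3.5, 300°): beam 1 = 1.5529 ≠ 0.5774 ✗
  (1.5, 3.5, 240°): beam 1 = 1.5529 ≠ 0.5774 ✗
  (1.5, 4.5, 195°): beam 3 = 0.5774 ≠ 1.0000 ✗
  …
  (1.5, 4.5, 285°): r_1=0.5774, r_2=0.5176, r_3=1.0000, r_4=1.5529, r_5=1.7321, r_6=1.5529, r_7=0.5774 — all match ✓
Only this pose fits every beam.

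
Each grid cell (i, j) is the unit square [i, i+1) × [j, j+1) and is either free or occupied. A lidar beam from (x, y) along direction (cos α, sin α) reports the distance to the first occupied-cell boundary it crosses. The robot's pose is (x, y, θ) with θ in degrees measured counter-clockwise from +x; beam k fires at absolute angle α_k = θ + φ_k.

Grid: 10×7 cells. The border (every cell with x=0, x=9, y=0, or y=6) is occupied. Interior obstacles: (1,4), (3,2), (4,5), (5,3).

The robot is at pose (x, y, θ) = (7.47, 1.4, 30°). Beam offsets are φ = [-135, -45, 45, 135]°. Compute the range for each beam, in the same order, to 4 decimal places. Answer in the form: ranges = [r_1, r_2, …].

beam 1: φ=-135°, α=255°
  direction (-0.2588, -0.9659); cell (7,1); t to first gridline: x 1.8159, y 0.4141 (then +3.8637 / +1.0353)
    (7,0) via y @ 0.4141  # hit
  → r_1 = 0.4141
beam 2: φ=-45°, α=345°
  direction (0.9659, -0.2588); cell (7,1); t to first gridline: x 0.5487, y 1.5455 (then +1.0353 / +3.8637)
    (8,1) via x @ 0.5487
    (8,0) via y @ 1.5455  # hit
  → r_2 = 1.5455
beam 3: φ=45°, α=75°
  direction (0.2588, 0.9659); cell (7,1); t to first gridline: x 2.0478, y 0.6212 (then +3.8637 / +1.0353)
    (7,2) via y @ 0.6212
    (7,3) via y @ 1.6564
    (8,3) via x @ 2.0478
    (8,4) via y @ 2.6917
    (8,5) via y @ 3.7270
    (8,6) via y @ 4.7623  # hit
  → r_3 = 4.7623
beam 4: φ=135°, α=165°
  direction (-0.9659, 0.2588); cell (7,1); t to first gridline: x 0.4866, y 2.3182 (then +1.0353 / +3.8637)
    (6,1) via x @ 0.4866
    (5,1) via x @ 1.5219
    (5,2) via y @ 2.3182
    (4,2) via x @ 2.5571
    (3,2) via x @ 3.5924  # hit
  → r_4 = 3.5924

ranges = [0.4141, 1.5455, 4.7623, 3.5924]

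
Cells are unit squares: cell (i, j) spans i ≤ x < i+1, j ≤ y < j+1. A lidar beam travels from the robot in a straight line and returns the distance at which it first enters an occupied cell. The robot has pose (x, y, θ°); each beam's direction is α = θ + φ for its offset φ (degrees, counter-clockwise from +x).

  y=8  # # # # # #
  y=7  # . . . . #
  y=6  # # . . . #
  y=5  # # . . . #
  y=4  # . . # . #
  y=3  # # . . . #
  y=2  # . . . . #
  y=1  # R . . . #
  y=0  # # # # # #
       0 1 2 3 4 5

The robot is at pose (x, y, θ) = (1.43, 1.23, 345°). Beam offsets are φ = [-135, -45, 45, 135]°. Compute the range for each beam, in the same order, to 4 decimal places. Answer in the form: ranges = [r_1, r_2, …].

beam 1: φ=-135°, α=210°
  dir = (cos 210°, sin 210°) = (-0.8660, -0.5000); from cell (1,1)
  next x-line at t=0.4965, next y-line at t=0.4600; Δt_x=1.1547, Δt_y=2.0000
    y: enter (1,0) at t=0.4600 ← occupied
  → r_1 = 0.4600
beam 2: φ=-45°, α=300°
  dir = (cos 300°, sin 300°) = (0.5000, -0.8660); from cell (1,1)
  next x-line at t=1.1400, next y-line at t=0.2656; Δt_x=2.0000, Δt_y=1.1547
    y: enter (1,0) at t=0.2656 ← occupied
  → r_2 = 0.2656
beam 3: φ=45°, α=30°
  dir = (cos 30°, sin 30°) = (0.8660, 0.5000); from cell (1,1)
  next x-line at t=0.6582, next y-line at t=1.5400; Δt_x=1.1547, Δt_y=2.0000
    x: enter (2,1) at t=0.6582
    y: enter (2,2) at t=1.5400
    x: enter (3,2) at t=1.8129
    x: enter (4,2) at t=2.9676
    y: enter (4,3) at t=3.5400
    x: enter (5,3) at t=4.1223 ← occupied
  → r_3 = 4.1223
beam 4: φ=135°, α=120°
  dir = (cos 120°, sin 120°) = (-0.5000, 0.8660); from cell (1,1)
  next x-line at t=0.8600, next y-line at t=0.8891; Δt_x=2.0000, Δt_y=1.1547
    x: enter (0,1) at t=0.8600 ← occupied
  → r_4 = 0.8600

ranges = [0.4600, 0.2656, 4.1223, 0.8600]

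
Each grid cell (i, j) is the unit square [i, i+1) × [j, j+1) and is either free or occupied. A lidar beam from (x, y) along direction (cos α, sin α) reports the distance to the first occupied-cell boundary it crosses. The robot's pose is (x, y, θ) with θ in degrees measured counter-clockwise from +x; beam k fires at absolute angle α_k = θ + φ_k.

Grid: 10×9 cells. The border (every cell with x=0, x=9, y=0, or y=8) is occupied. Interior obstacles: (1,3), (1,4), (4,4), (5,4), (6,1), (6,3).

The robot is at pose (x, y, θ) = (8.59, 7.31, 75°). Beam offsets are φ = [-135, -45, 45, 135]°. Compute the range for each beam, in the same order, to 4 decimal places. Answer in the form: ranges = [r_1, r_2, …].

ranges = [0.8200, 0.4734, 0.7967, 4.6200]

beam 1: φ=-135°, α=300°
  cosα=0.5000 sinα=-0.8660 | (8,7) | tMaxX 0.8200 tMaxY 0.3580 | tΔX 2.0000 tΔY 1.1547
    t=0.3580 [y] (8,6)
    t=0.8200 [x] (9,6) — stop
  → r_1 = 0.8200
beam 2: φ=-45°, α=30°
  cosα=0.8660 sinα=0.5000 | (8,7) | tMaxX 0.4734 tMaxY 1.3800 | tΔX 1.1547 tΔY 2.0000
    t=0.4734 [x] (9,7) — stop
  → r_2 = 0.4734
beam 3: φ=45°, α=120°
  cosα=-0.5000 sinα=0.8660 | (8,7) | tMaxX 1.1800 tMaxY 0.7967 | tΔX 2.0000 tΔY 1.1547
    t=0.7967 [y] (8,8) — stop
  → r_3 = 0.7967
beam 4: φ=135°, α=210°
  cosα=-0.8660 sinα=-0.5000 | (8,7) | tMaxX 0.6813 tMaxY 0.6200 | tΔX 1.1547 tΔY 2.0000
    t=0.6200 [y] (8,6)
    t=0.6813 [x] (7,6)
    t=1.8360 [x] (6,6)
    t=2.6200 [y] (6,5)
    t=2.9907 [x] (5,5)
    t=4.1454 [x] (4,5)
    t=4.6200 [y] (4,4) — stop
  → r_4 = 4.6200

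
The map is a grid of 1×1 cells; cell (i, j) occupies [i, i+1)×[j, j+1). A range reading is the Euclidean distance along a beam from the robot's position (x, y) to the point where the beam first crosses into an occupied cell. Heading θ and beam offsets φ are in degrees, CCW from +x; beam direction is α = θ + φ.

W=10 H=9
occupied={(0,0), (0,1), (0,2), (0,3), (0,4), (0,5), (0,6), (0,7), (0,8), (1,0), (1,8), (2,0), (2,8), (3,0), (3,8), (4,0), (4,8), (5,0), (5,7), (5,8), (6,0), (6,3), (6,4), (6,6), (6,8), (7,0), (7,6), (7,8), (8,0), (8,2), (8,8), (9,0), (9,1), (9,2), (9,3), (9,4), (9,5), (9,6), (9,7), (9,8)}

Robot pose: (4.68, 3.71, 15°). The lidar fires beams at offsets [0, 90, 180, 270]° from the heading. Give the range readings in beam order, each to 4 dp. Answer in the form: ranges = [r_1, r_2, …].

beam 1: φ=0°, α=15°
  dir = (cos 15°, sin 15°) = (0.9659, 0.2588); from cell (4,3)
  next x-line at t=0.3313, next y-line at t=1.1205; Δt_x=1.0353, Δt_y=3.8637
    x: enter (5,3) at t=0.3313
    y: enter (5,4) at t=1.1205
    x: enter (6,4) at t=1.3666 ← occupied
  → r_1 = 1.3666
beam 2: φ=90°, α=105°
  dir = (cos 105°, sin 105°) = (-0.2588, 0.9659); from cell (4,3)
  next x-line at t=2.6273, next y-line at t=0.3002; Δt_x=3.8637, Δt_y=1.0353
    y: enter (4,4) at t=0.3002
    y: enter (4,5) at t=1.3355
    y: enter (4,6) at t=2.3708
    x: enter (3,6) at t=2.6273
    y: enter (3,7) at t=3.4061
    y: enter (3,8) at t=4.4413 ← occupied
  → r_2 = 4.4413
beam 3: φ=180°, α=195°
  dir = (cos 195°, sin 195°) = (-0.9659, -0.2588); from cell (4,3)
  next x-line at t=0.7040, next y-line at t=2.7432; Δt_x=1.0353, Δt_y=3.8637
    x: enter (3,3) at t=0.7040
    x: enter (2,3) at t=1.7393
    y: enter (2,2) at t=2.7432
    x: enter (1,2) at t=2.7745
    x: enter (0,2) at t=3.8098 ← occupied
  → r_3 = 3.8098
beam 4: φ=270°, α=285°
  dir = (cos 285°, sin 285°) = (0.2588, -0.9659); from cell (4,3)
  next x-line at t=1.2364, next y-line at t=0.7350; Δt_x=3.8637, Δt_y=1.0353
    y: enter (4,2) at t=0.7350
    x: enter (5,2) at t=1.2364
    y: enter (5,1) at t=1.7703
    y: enter (5,0) at t=2.8056 ← occupied
  → r_4 = 2.8056

ranges = [1.3666, 4.4413, 3.8098, 2.8056]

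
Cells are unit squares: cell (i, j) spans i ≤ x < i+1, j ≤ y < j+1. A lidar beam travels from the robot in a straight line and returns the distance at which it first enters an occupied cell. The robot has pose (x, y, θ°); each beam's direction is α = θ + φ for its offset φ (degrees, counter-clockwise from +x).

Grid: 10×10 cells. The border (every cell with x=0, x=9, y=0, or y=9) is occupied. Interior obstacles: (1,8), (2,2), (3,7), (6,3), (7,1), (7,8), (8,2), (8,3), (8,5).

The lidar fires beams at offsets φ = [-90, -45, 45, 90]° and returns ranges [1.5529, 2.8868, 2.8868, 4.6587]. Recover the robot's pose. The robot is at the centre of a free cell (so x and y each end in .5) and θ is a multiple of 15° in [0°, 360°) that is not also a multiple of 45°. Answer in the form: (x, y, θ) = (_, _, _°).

(x, y, θ) = (3.5, 5.5, 195°)

Enumerate (i+0.5, j+0.5, θ) over the 55 free cells and 16 admissible headings. For each, cast all 4 beams and compare to the given ranges.
  (3.5, 5.5, 165°): beam 2 = 3.0000 ≠ 2.8868 ✗
  (5.5, 1.5, 120°): beam 1 = 2.8868 ≠ 1.5529 ✗
  (3.5, 4.5, 150°): beam 1 = 5.1962 ≠ 1.5529 ✗
  …
  (3.5, 5.5, 195°): r_1=1.5529, r_2=2.8868, r_3=2.8868, r_4=4.6587 — all match ✓
No second candidate reproduces the full scan.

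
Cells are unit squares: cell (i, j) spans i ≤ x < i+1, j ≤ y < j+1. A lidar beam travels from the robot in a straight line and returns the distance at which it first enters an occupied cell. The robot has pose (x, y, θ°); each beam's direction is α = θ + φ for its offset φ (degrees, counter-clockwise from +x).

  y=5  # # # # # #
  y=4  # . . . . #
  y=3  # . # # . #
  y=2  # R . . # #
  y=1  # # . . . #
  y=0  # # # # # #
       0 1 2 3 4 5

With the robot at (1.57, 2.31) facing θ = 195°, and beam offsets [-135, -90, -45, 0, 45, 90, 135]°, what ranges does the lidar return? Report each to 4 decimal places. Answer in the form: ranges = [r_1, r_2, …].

ranges = [0.8600, 2.2023, 0.6582, 0.5901, 0.3580, 0.3209, 2.6200]

beam 1: φ=-135°, α=60°
  d=(0.5000,0.8660)  start (1,2)  tX=0.8600 tY=0.7967  stride 1/|dx|=2.0000 1/|dy|=1.1547
    cross y-line → (1,3), t=0.7967
    cross x-line → (2,3), t=0.8600 (wall)
  → r_1 = 0.8600
beam 2: φ=-90°, α=105°
  d=(-0.2588,0.9659)  start (1,2)  tX=2.2023 tY=0.7143  stride 1/|dx|=3.8637 1/|dy|=1.0353
    cross y-line → (1,3), t=0.7143
    cross y-line → (1,4), t=1.7496
    cross x-line → (0,4), t=2.2023 (wall)
  → r_2 = 2.2023
beam 3: φ=-45°, α=150°
  d=(-0.8660,0.5000)  start (1,2)  tX=0.6582 tY=1.3800  stride 1/|dx|=1.1547 1/|dy|=2.0000
    cross x-line → (0,2), t=0.6582 (wall)
  → r_3 = 0.6582
beam 4: φ=0°, α=195°
  d=(-0.9659,-0.2588)  start (1,2)  tX=0.5901 tY=1.1977  stride 1/|dx|=1.0353 1/|dy|=3.8637
    cross x-line → (0,2), t=0.5901 (wall)
  → r_4 = 0.5901
beam 5: φ=45°, α=240°
  d=(-0.5000,-0.8660)  start (1,2)  tX=1.1400 tY=0.3580  stride 1/|dx|=2.0000 1/|dy|=1.1547
    cross y-line → (1,1), t=0.3580 (wall)
  → r_5 = 0.3580
beam 6: φ=90°, α=285°
  d=(0.2588,-0.9659)  start (1,2)  tX=1.6614 tY=0.3209  stride 1/|dx|=3.8637 1/|dy|=1.0353
    cross y-line → (1,1), t=0.3209 (wall)
  → r_6 = 0.3209
beam 7: φ=135°, α=330°
  d=(0.8660,-0.5000)  start (1,2)  tX=0.4965 tY=0.6200  stride 1/|dx|=1.1547 1/|dy|=2.0000
    cross x-line → (2,2), t=0.4965
    cross y-line → (2,1), t=0.6200
    cross x-line → (3,1), t=1.6512
    cross y-line → (3,0), t=2.6200 (wall)
  → r_7 = 2.6200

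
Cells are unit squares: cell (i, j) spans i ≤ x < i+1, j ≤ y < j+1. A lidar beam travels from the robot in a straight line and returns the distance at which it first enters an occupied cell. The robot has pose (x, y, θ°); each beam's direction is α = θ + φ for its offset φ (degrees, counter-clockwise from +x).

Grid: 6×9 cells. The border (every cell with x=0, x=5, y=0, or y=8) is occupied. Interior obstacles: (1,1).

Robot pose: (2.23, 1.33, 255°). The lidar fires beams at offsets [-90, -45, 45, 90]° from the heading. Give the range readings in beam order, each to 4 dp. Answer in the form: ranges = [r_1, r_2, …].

ranges = [0.2381, 0.2656, 0.3811, 1.2750]

beam 1: φ=-90°, α=165°
  dir = (cos 165°, sin 165°) = (-0.9659, 0.2588); from cell (2,1)
  next x-line at t=0.2381, next y-line at t=2.5887; Δt_x=1.0353, Δt_y=3.8637
    x: enter (1,1) at t=0.2381 ← occupied
  → r_1 = 0.2381
beam 2: φ=-45°, α=210°
  dir = (cos 210°, sin 210°) = (-0.8660, -0.5000); from cell (2,1)
  next x-line at t=0.2656, next y-line at t=0.6600; Δt_x=1.1547, Δt_y=2.0000
    x: enter (1,1) at t=0.2656 ← occupied
  → r_2 = 0.2656
beam 3: φ=45°, α=300°
  dir = (cos 300°, sin 300°) = (0.5000, -0.8660); from cell (2,1)
  next x-line at t=1.5400, next y-line at t=0.3811; Δt_x=2.0000, Δt_y=1.1547
    y: enter (2,0) at t=0.3811 ← occupied
  → r_3 = 0.3811
beam 4: φ=90°, α=345°
  dir = (cos 345°, sin 345°) = (0.9659, -0.2588); from cell (2,1)
  next x-line at t=0.7972, next y-line at t=1.2750; Δt_x=1.0353, Δt_y=3.8637
    x: enter (3,1) at t=0.7972
    y: enter (3,0) at t=1.2750 ← occupied
  → r_4 = 1.2750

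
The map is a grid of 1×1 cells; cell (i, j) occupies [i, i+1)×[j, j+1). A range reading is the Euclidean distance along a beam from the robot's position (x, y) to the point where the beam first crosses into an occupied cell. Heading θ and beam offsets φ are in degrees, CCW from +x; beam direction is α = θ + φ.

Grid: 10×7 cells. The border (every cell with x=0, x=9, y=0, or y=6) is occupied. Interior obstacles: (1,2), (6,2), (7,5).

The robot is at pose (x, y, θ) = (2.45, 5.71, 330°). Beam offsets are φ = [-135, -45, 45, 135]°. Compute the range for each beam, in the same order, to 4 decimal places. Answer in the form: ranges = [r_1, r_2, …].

beam 1: φ=-135°, α=195°
  direction (-0.9659, -0.2588); cell (2,5); t to first gridline: x 0.4659, y 2.7432 (then +1.0353 / +3.8637)
    (1,5) via x @ 0.4659
    (0,5) via x @ 1.5012  # hit
  → r_1 = 1.5012
beam 2: φ=-45°, α=285°
  direction (0.2588, -0.9659); cell (2,5); t to first gridline: x 2.1250, y 0.7350 (then +3.8637 / +1.0353)
    (2,4) via y @ 0.7350
    (2,3) via y @ 1.7703
    (3,3) via x @ 2.1250
    (3,2) via y @ 2.8056
    (3,1) via y @ 3.8409
    (3,0) via y @ 4.8762  # hit
  → r_2 = 4.8762
beam 3: φ=45°, α=15°
  direction (0.9659, 0.2588); cell (2,5); t to first gridline: x 0.5694, y 1.1205 (then +1.0353 / +3.8637)
    (3,5) via x @ 0.5694
    (3,6) via y @ 1.1205  # hit
  → r_3 = 1.1205
beam 4: φ=135°, α=105°
  direction (-0.2588, 0.9659); cell (2,5); t to first gridline: x 1.7387, y 0.3002 (then +3.8637 / +1.0353)
    (2,6) via y @ 0.3002  # hit
  → r_4 = 0.3002

ranges = [1.5012, 4.8762, 1.1205, 0.3002]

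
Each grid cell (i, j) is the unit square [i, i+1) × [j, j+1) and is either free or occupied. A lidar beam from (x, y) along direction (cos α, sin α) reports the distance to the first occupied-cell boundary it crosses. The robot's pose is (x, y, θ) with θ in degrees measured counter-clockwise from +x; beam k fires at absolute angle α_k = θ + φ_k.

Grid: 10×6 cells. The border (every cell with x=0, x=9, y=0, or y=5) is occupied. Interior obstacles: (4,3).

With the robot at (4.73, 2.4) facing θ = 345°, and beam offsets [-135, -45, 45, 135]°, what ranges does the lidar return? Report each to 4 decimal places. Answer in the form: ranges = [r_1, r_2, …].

beam 1: φ=-135°, α=210°
  dir = (cos 210°, sin 210°) = (-0.8660, -0.5000); from cell (4,2)
  next x-line at t=0.8429, next y-line at t=0.8000; Δt_x=1.1547, Δt_y=2.0000
    y: enter (4,1) at t=0.8000
    x: enter (3,1) at t=0.8429
    x: enter (2,1) at t=1.9976
    y: enter (2,0) at t=2.8000 ← occupied
  → r_1 = 2.8000
beam 2: φ=-45°, α=300°
  dir = (cos 300°, sin 300°) = (0.5000, -0.8660); from cell (4,2)
  next x-line at t=0.5400, next y-line at t=0.4619; Δt_x=2.0000, Δt_y=1.1547
    y: enter (4,1) at t=0.4619
    x: enter (5,1) at t=0.5400
    y: enter (5,0) at t=1.6166 ← occupied
  → r_2 = 1.6166
beam 3: φ=45°, α=30°
  dir = (cos 30°, sin 30°) = (0.8660, 0.5000); from cell (4,2)
  next x-line at t=0.3118, next y-line at t=1.2000; Δt_x=1.1547, Δt_y=2.0000
    x: enter (5,2) at t=0.3118
    y: enter (5,3) at t=1.2000
    x: enter (6,3) at t=1.4665
    x: enter (7,3) at t=2.6212
    y: enter (7,4) at t=3.2000
    x: enter (8,4) at t=3.7759
    x: enter (9,4) at t=4.9306 ← occupied
  → r_3 = 4.9306
beam 4: φ=135°, α=120°
  dir = (cos 120°, sin 120°) = (-0.5000, 0.8660); from cell (4,2)
  next x-line at t=1.4600, next y-line at t=0.6928; Δt_x=2.0000, Δt_y=1.1547
    y: enter (4,3) at t=0.6928 ← occupied
  → r_4 = 0.6928

ranges = [2.8000, 1.6166, 4.9306, 0.6928]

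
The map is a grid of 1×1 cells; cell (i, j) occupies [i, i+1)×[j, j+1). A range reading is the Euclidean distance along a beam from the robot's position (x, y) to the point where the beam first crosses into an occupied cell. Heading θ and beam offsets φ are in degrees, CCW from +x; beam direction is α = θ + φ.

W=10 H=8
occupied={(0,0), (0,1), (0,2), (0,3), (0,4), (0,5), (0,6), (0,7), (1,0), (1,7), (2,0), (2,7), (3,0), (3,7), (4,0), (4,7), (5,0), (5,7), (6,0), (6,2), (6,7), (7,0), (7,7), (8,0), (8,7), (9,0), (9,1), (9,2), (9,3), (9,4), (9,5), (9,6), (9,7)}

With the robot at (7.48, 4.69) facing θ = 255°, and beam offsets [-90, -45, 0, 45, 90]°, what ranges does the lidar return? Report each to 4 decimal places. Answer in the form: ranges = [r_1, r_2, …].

beam 1: φ=-90°, α=165°
  direction (-0.9659, 0.2588); cell (7,4); t to first gridline: x 0.4969, y 1.1977 (then +1.0353 / +3.8637)
    (6,4) via x @ 0.4969
    (6,5) via y @ 1.1977
    (5,5) via x @ 1.5322
    (4,5) via x @ 2.5675
    (3,5) via x @ 3.6028
    (2,5) via x @ 4.6380
    (2,6) via y @ 5.0615
    (1,6) via x @ 5.6733
    (0,6) via x @ 6.7086  # hit
  → r_1 = 6.7086
beam 2: φ=-45°, α=210°
  direction (-0.8660, -0.5000); cell (7,4); t to first gridline: x 0.5543, y 1.3800 (then +1.1547 / +2.0000)
    (6,4) via x @ 0.5543
    (6,3) via y @ 1.3800
    (5,3) via x @ 1.7090
    (4,3) via x @ 2.8637
    (4,2) via y @ 3.3800
    (3,2) via x @ 4.0184
    (2,2) via x @ 5.1731
    (2,1) via y @ 5.3800
    (1,1) via x @ 6.3278
    (1,0) via y @ 7.3800  # hit
  → r_2 = 7.3800
beam 3: φ=0°, α=255°
  direction (-0.2588, -0.9659); cell (7,4); t to first gridline: x 1.8546, y 0.7143 (then +3.8637 / +1.0353)
    (7,3) via y @ 0.7143
    (7,2) via y @ 1.7496
    (6,2) via x @ 1.8546  # hit
  → r_3 = 1.8546
beam 4: φ=45°, α=300°
  direction (0.5000, -0.8660); cell (7,4); t to first gridline: x 1.0400, y 0.7967 (then +2.0000 / +1.1547)
    (7,3) via y @ 0.7967
    (8,3) via x @ 1.0400
    (8,2) via y @ 1.9514
    (9,2) via x @ 3.0400  # hit
  → r_4 = 3.0400
beam 5: φ=90°, α=345°
  direction (0.9659, -0.2588); cell (7,4); t to first gridline: x 0.5383, y 2.6660 (then +1.0353 / +3.8637)
    (8,4) via x @ 0.5383
    (9,4) via x @ 1.5736  # hit
  → r_5 = 1.5736

ranges = [6.7086, 7.3800, 1.8546, 3.0400, 1.5736]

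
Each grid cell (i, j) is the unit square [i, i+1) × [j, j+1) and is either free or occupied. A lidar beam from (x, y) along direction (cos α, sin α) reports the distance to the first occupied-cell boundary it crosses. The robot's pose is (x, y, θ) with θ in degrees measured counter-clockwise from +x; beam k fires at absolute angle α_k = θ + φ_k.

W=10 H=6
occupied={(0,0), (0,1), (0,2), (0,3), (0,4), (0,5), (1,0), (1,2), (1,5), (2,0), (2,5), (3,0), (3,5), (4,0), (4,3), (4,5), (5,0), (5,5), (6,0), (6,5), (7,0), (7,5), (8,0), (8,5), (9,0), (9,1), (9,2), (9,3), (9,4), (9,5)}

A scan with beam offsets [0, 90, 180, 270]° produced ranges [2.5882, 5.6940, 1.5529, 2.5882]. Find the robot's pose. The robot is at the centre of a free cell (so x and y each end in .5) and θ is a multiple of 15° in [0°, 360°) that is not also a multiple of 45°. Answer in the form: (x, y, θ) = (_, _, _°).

(x, y, θ) = (6.5, 2.5, 105°)

The pose lattice has 30·16 = 480 candidates. Test each by forward raycasting.
  (2.5, 4.5, 150°): beam 1 = 1.0000 ≠ 2.5882 ✗
  (3.5, 4.5, 195°): beam 2 = 3.6235 ≠ 5.6940 ✗
  (6.5, 2.5, 120°): beam 1 = 2.8868 ≠ 2.5882 ✗
  …
  (6.5, 2.5, 105°): r_1=2.5882, r_2=5.6940, r_3=1.5529, r_4=2.5882 — all match ✓
No second candidate reproduces the full scan.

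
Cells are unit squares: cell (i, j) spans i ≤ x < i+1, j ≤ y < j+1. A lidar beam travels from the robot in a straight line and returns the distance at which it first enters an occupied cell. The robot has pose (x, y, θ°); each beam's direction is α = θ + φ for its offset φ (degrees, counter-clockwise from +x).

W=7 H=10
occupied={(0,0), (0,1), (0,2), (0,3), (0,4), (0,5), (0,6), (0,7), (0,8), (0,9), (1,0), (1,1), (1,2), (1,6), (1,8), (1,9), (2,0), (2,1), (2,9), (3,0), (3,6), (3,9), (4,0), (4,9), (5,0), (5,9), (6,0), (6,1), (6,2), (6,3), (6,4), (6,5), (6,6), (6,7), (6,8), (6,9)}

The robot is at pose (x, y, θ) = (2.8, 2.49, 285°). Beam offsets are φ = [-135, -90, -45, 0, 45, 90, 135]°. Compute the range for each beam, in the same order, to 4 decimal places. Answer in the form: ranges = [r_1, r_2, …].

ranges = [0.9238, 0.8282, 0.5658, 0.5073, 2.9800, 3.3129, 6.4000]

beam 1: φ=-135°, α=150°
  direction (-0.8660, 0.5000); cell (2,2); t to first gridline: x 0.9238, y 1.0200 (then +1.1547 / +2.0000)
    (1,2) via x @ 0.9238  # hit
  → r_1 = 0.9238
beam 2: φ=-90°, α=195°
  direction (-0.9659, -0.2588); cell (2,2); t to first gridline: x 0.8282, y 1.8932 (then +1.0353 / +3.8637)
    (1,2) via x @ 0.8282  # hit
  → r_2 = 0.8282
beam 3: φ=-45°, α=240°
  direction (-0.5000, -0.8660); cell (2,2); t to first gridline: x 1.6000, y 0.5658 (then +2.0000 / +1.1547)
    (2,1) via y @ 0.5658  # hit
  → r_3 = 0.5658
beam 4: φ=0°, α=285°
  direction (0.2588, -0.9659); cell (2,2); t to first gridline: x 0.7727, y 0.5073 (then +3.8637 / +1.0353)
    (2,1) via y @ 0.5073  # hit
  → r_4 = 0.5073
beam 5: φ=45°, α=330°
  direction (0.8660, -0.5000); cell (2,2); t to first gridline: x 0.2309, y 0.9800 (then +1.1547 / +2.0000)
    (3,2) via x @ 0.2309
    (3,1) via y @ 0.9800
    (4,1) via x @ 1.3856
    (5,1) via x @ 2.5403
    (5,0) via y @ 2.9800  # hit
  → r_5 = 2.9800
beam 6: φ=90°, α=15°
  direction (0.9659, 0.2588); cell (2,2); t to first gridline: x 0.2071, y 1.9705 (then +1.0353 / +3.8637)
    (3,2) via x @ 0.2071
    (4,2) via x @ 1.2423
    (4,3) via y @ 1.9705
    (5,3) via x @ 2.2776
    (6,3) via x @ 3.3129  # hit
  → r_6 = 3.3129
beam 7: φ=135°, α=60°
  direction (0.5000, 0.8660); cell (2,2); t to first gridline: x 0.4000, y 0.5889 (then +2.0000 / +1.1547)
    (3,2) via x @ 0.4000
    (3,3) via y @ 0.5889
    (3,4) via y @ 1.7436
    (4,4) via x @ 2.4000
    (4,5) via y @ 2.8983
    (4,6) via y @ 4.0530
    (5,6) via x @ 4.4000
    (5,7) via y @ 5.2077
    (5,8) via y @ 6.3624
    (6,8) via x @ 6.4000  # hit
  → r_7 = 6.4000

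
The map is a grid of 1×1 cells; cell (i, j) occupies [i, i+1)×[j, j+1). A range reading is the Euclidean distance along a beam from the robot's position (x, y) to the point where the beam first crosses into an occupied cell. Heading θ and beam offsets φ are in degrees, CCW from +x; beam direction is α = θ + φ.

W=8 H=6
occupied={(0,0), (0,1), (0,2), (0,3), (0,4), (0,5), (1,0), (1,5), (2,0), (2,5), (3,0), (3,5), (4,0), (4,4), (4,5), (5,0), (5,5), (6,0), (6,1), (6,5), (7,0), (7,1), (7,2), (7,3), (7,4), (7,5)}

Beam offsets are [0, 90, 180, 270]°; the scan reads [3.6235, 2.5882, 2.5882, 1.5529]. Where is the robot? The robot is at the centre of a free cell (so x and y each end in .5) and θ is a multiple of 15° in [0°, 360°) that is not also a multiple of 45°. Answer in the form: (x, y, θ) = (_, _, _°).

Candidates: 22 free-cell centres × 16 headings = 352 poses. Raycast each; keep the one whose scan matches to 4 dp.
  (2.5, 4.5, 15°): beam 1 = 1.5529 ≠ 3.6235 ✗
  (1.5, 2.5, 105°): beam 1 = 1.9319 ≠ 3.6235 ✗
  (4.5, 3.5, 165°): beam 4 = 0.5176 ≠ 1.5529 ✗
  …
  (3.5, 2.5, 15°): r_1=3.6235, r_2=2.5882, r_3=2.5882, r_4=1.5529 — all match ✓
Only this pose fits every beam.

(x, y, θ) = (3.5, 2.5, 15°)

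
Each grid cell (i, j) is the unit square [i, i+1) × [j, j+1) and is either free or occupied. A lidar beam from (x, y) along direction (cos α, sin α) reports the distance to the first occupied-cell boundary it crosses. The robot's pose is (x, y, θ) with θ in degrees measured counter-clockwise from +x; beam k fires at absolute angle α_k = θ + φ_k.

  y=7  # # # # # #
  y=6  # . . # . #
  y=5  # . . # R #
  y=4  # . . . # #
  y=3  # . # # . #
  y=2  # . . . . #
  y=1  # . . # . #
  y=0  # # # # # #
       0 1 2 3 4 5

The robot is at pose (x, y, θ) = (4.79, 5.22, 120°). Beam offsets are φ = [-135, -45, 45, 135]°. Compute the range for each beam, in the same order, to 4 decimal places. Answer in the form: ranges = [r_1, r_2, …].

ranges = [0.2174, 0.8114, 0.8179, 0.2278]

beam 1: φ=-135°, α=345°
  dir = (cos 345°, sin 345°) = (0.9659, -0.2588); from cell (4,5)
  next x-line at t=0.2174, next y-line at t=0.8500; Δt_x=1.0353, Δt_y=3.8637
    x: enter (5,5) at t=0.2174 ← occupied
  → r_1 = 0.2174
beam 2: φ=-45°, α=75°
  dir = (cos 75°, sin 75°) = (0.2588, 0.9659); from cell (4,5)
  next x-line at t=0.8114, next y-line at t=0.8075; Δt_x=3.8637, Δt_y=1.0353
    y: enter (4,6) at t=0.8075
    x: enter (5,6) at t=0.8114 ← occupied
  → r_2 = 0.8114
beam 3: φ=45°, α=165°
  dir = (cos 165°, sin 165°) = (-0.9659, 0.2588); from cell (4,5)
  next x-line at t=0.8179, next y-line at t=3.0137; Δt_x=1.0353, Δt_y=3.8637
    x: enter (3,5) at t=0.8179 ← occupied
  → r_3 = 0.8179
beam 4: φ=135°, α=255°
  dir = (cos 255°, sin 255°) = (-0.2588, -0.9659); from cell (4,5)
  next x-line at t=3.0523, next y-line at t=0.2278; Δt_x=3.8637, Δt_y=1.0353
    y: enter (4,4) at t=0.2278 ← occupied
  → r_4 = 0.2278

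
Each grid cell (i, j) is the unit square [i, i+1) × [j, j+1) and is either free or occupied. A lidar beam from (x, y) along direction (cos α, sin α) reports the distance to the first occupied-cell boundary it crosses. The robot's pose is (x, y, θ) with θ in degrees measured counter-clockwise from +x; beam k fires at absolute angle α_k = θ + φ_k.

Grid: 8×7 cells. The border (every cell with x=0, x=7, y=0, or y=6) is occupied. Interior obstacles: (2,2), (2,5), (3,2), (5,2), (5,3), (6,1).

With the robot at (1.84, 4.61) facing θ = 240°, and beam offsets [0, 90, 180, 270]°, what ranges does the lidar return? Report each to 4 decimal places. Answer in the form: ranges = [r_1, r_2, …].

beam 1: φ=0°, α=240°
  d=(-0.5000,-0.8660)  start (1,4)  tX=1.6800 tY=0.7044  stride 1/|dx|=2.0000 1/|dy|=1.1547
    cross y-line → (1,3), t=0.7044
    cross x-line → (0,3), t=1.6800 (wall)
  → r_1 = 1.6800
beam 2: φ=90°, α=330°
  d=(0.8660,-0.5000)  start (1,4)  tX=0.1848 tY=1.2200  stride 1/|dx|=1.1547 1/|dy|=2.0000
    cross x-line → (2,4), t=0.1848
    cross y-line → (2,3), t=1.2200
    cross x-line → (3,3), t=1.3395
    cross x-line → (4,3), t=2.4942
    cross y-line → (4,2), t=3.2200
    cross x-line → (5,2), t=3.6489 (wall)
  → r_2 = 3.6489
beam 3: φ=180°, α=60°
  d=(0.5000,0.8660)  start (1,4)  tX=0.3200 tY=0.4503  stride 1/|dx|=2.0000 1/|dy|=1.1547
    cross x-line → (2,4), t=0.3200
    cross y-line → (2,5), t=0.4503 (wall)
  → r_3 = 0.4503
beam 4: φ=270°, α=150°
  d=(-0.8660,0.5000)  start (1,4)  tX=0.9699 tY=0.7800  stride 1/|dx|=1.1547 1/|dy|=2.0000
    cross y-line → (1,5), t=0.7800
    cross x-line → (0,5), t=0.9699 (wall)
  → r_4 = 0.9699

ranges = [1.6800, 3.6489, 0.4503, 0.9699]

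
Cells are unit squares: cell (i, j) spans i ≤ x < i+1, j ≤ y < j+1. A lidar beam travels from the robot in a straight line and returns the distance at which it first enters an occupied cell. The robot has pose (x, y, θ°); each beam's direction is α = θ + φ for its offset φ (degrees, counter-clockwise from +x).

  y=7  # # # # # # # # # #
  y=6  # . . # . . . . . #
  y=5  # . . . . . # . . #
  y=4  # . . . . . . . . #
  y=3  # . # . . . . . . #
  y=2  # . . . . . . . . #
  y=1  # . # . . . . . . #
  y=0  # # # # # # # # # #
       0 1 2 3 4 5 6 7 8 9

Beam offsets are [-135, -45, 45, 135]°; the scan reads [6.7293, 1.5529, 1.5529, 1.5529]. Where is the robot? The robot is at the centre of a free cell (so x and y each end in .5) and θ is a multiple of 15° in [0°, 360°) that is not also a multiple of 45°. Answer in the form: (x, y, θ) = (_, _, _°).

(x, y, θ) = (2.5, 5.5, 120°)

Candidates: 44 free-cell centres × 16 headings = 704 poses. Raycast each; keep the one whose scan matches to 4 dp.
  (8.5, 6.5, 105°): beam 1 = 0.5774 ≠ 6.7293 ✗
  (6.5, 4.5, 195°): beam 1 = 0.5774 ≠ 6.7293 ✗
  (7.5, 2.5, 285°): beam 1 = 7.5056 ≠ 6.7293 ✗
  …
  (2.5, 5.5, 120°): r_1=6.7293, r_2=1.5529, r_3=1.5529, r_4=1.5529 — all match ✓
Unique over the lattice → pose = (2.5, 5.5, 120°).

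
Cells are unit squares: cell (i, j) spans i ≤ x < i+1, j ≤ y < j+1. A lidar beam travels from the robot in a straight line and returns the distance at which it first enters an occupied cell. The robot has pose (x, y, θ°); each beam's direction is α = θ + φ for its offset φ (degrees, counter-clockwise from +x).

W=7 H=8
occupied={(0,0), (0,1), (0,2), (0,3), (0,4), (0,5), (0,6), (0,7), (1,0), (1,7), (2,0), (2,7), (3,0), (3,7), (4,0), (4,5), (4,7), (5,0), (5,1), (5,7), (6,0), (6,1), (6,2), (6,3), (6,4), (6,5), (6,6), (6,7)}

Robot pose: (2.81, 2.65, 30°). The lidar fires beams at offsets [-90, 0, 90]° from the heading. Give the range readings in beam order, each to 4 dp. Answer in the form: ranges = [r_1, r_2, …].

beam 1: φ=-90°, α=300°
  d=(0.5000,-0.8660)  start (2,2)  tX=0.3800 tY=0.7506  stride 1/|dx|=2.0000 1/|dy|=1.1547
    cross x-line → (3,2), t=0.3800
    cross y-line → (3,1), t=0.7506
    cross y-line → (3,0), t=1.9053 (wall)
  → r_1 = 1.9053
beam 2: φ=0°, α=30°
  d=(0.8660,0.5000)  start (2,2)  tX=0.2194 tY=0.7000  stride 1/|dx|=1.1547 1/|dy|=2.0000
    cross x-line → (3,2), t=0.2194
    cross y-line → (3,3), t=0.7000
    cross x-line → (4,3), t=1.3741
    cross x-line → (5,3), t=2.5288
    cross y-line → (5,4), t=2.7000
    cross x-line → (6,4), t=3.6835 (wall)
  → r_2 = 3.6835
beam 3: φ=90°, α=120°
  d=(-0.5000,0.8660)  start (2,2)  tX=1.6200 tY=0.4041  stride 1/|dx|=2.0000 1/|dy|=1.1547
    cross y-line → (2,3), t=0.4041
    cross y-line → (2,4), t=1.5588
    cross x-line → (1,4), t=1.6200
    cross y-line → (1,5), t=2.7135
    cross x-line → (0,5), t=3.6200 (wall)
  → r_3 = 3.6200

ranges = [1.9053, 3.6835, 3.6200]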